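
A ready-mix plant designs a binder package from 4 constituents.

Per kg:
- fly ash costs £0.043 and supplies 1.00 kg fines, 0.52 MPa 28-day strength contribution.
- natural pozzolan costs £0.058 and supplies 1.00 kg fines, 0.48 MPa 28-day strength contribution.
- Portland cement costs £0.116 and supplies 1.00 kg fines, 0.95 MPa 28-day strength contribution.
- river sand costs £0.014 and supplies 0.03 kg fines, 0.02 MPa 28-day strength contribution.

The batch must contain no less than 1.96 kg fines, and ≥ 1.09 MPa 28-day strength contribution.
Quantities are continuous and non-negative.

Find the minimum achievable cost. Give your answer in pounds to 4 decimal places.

£0.0901

Let x1 = kg of fly ash, x2 = kg of natural pozzolan, x3 = kg of Portland cement, x4 = kg of river sand.
Minimize 0.043x1 + 0.058x2 + 0.116x3 + 0.014x4 s.t.:
  1x1 + 1x2 + 1x3 + 0.03x4 ≥ 1.96   (fines)
  0.52x1 + 0.48x2 + 0.95x3 + 0.02x4 ≥ 1.09   (28-day strength contribution)
  x1, x2, x3, x4 ≥ 0.
The optimal basis is {fly ash}; natural pozzolan, Portland cement, river sand drop out. The 28-day strength contribution requirement is met with equality.
Optimal quantities: fly ash = 2.096 kg.
Objective = 0.043·2.096 = 0.090128.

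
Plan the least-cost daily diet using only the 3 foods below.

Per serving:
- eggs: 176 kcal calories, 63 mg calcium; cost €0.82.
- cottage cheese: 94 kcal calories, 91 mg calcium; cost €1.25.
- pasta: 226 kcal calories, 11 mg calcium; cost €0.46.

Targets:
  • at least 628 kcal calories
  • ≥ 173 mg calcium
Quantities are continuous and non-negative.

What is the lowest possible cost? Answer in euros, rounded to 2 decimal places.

Let x1 = servings of eggs, x2 = servings of cottage cheese, x3 = servings of pasta.
Minimize 0.82x1 + 1.25x2 + 0.46x3 subject to:
  176x1 + 94x2 + 226x3 ≥ 628   (calories)
  63x1 + 91x2 + 11x3 ≥ 173   (calcium)
  x1, x2, x3 ≥ 0.
The cheapest feasible vertex uses only eggs, pasta; cottage cheese is not used. There the calories and calcium constraints are tight.
So eggs = 2.617 servings, pasta = 0.741 servings.
Total cost: 0.82·2.617 + 0.46·0.741 = 2.4868.

€2.49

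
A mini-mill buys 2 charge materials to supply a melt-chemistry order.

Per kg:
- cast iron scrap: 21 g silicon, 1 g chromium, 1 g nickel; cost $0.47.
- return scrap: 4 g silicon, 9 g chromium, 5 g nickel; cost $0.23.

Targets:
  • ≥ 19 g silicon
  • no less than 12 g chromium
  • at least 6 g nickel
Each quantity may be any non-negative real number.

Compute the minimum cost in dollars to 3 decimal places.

This is a linear program. Let x1 = kg of cast iron scrap, x2 = kg of return scrap.
Minimise 0.47x1 + 0.23x2 with:
  21x1 + 4x2 ≥ 19   (silicon)
  1x1 + 9x2 ≥ 12   (chromium)
  1x1 + 5x2 ≥ 6   (nickel)
  x1, x2 ≥ 0.
Both inputs are positive at the optimum. Binding constraints: silicon and chromium.
That vertex is x1 = 0.6649, x2 = 1.259.
Cost = 0.47·0.6649 + 0.23·1.259 = 0.60207.

$0.602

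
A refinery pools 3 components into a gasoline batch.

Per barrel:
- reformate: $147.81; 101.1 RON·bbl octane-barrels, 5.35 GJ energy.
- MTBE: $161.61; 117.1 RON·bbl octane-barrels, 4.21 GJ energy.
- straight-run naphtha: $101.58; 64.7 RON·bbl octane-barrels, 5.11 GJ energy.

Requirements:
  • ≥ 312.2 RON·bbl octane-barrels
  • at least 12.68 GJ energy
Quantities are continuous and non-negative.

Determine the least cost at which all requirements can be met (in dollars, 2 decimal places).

Let x1 = barrels of reformate, x2 = barrels of MTBE, x3 = barrels of straight-run naphtha.
Minimize 147.81x1 + 161.61x2 + 101.58x3 s.t.:
  101.1x1 + 117.1x2 + 64.7x3 ≥ 312.2   (octane-barrels)
  5.35x1 + 4.21x2 + 5.11x3 ≥ 12.68   (energy)
  x1, x2, x3 ≥ 0.
At the optimum only MTBE, straight-run naphtha are positive (reformate = 0). Binding constraints: octane-barrels and energy.
That vertex is x2 = 2.37718, x3 = 0.522911.
Cost = 161.61·2.37718 + 101.58·0.522911 = 437.2934.

$437.29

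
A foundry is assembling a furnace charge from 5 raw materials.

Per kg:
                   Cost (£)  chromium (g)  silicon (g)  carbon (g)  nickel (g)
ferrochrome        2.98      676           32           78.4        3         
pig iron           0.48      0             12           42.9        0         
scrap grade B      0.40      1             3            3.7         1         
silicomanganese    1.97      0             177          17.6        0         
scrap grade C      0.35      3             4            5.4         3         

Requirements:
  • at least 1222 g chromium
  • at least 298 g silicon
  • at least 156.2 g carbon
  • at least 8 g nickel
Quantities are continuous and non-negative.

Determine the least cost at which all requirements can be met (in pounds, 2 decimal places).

Let x1 = kg of ferrochrome, x2 = kg of pig iron, x3 = kg of scrap grade B, x4 = kg of silicomanganese, x5 = kg of scrap grade C.
Minimize 2.98x1 + 0.48x2 + 0.4x3 + 1.97x4 + 0.35x5 subject to:
  676x1 + 1x3 + 3x5 ≥ 1222   (chromium)
  32x1 + 12x2 + 3x3 + 177x4 + 4x5 ≥ 298   (silicon)
  78.4x1 + 42.9x2 + 3.7x3 + 17.6x4 + 5.4x5 ≥ 156.2   (carbon)
  3x1 + 1x3 + 3x5 ≥ 8   (nickel)
  x1, x2, x3, x4, x5 ≥ 0.
At the optimum only ferrochrome, silicomanganese, scrap grade C are positive (pig iron, scrap grade B = 0). The chromium, silicon, nickel requirements are met with equality.
Optimal quantities: ferrochrome = 1.804 kg, silicomanganese = 1.338 kg, scrap grade C = 0.8628 kg.
Cost = 2.98·1.804 + 1.97·1.338 + 0.35·0.8628 = 8.3138.

£8.31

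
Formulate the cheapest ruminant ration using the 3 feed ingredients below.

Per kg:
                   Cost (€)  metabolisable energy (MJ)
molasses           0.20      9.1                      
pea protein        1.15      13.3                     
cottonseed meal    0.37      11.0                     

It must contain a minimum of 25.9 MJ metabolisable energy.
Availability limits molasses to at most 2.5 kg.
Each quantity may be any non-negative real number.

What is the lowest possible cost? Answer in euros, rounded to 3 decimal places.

€0.606

Let x1 = kg of molasses, x2 = kg of pea protein, x3 = kg of cottonseed meal.
min 0.2x1 + 1.15x2 + 0.37x3 subject to:
  9.1x1 + 13.3x2 + 11x3 ≥ 25.9   (metabolisable energy)
  x1 ≤ 2.5
  x1, x2, x3 ≥ 0.
The optimal basis is {molasses, cottonseed meal}; pea protein drops out. The metabolisable energy and the molasses cap requirements are met with equality.
Solving gives x1 = 2.5, x3 = 0.2864.
Cost = 0.2·2.5 + 0.37·0.2864 = 0.60597.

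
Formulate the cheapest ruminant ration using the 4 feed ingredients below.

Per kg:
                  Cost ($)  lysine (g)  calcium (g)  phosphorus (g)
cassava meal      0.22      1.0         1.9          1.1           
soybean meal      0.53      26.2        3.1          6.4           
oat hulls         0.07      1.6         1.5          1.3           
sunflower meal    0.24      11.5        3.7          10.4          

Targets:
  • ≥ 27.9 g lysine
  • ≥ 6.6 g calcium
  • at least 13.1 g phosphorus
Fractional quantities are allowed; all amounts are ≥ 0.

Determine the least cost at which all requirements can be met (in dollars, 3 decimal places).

$0.575

Let x1 = kg of cassava meal, x2 = kg of soybean meal, x3 = kg of oat hulls, x4 = kg of sunflower meal.
Minimise 0.22x1 + 0.53x2 + 0.07x3 + 0.24x4 subject to:
  1x1 + 26.2x2 + 1.6x3 + 11.5x4 ≥ 27.9   (lysine)
  1.9x1 + 3.1x2 + 1.5x3 + 3.7x4 ≥ 6.6   (calcium)
  1.1x1 + 6.4x2 + 1.3x3 + 10.4x4 ≥ 13.1   (phosphorus)
  x1, x2, x3, x4 ≥ 0.
The cheapest feasible vertex uses only soybean meal, sunflower meal; cassava meal, oat hulls are not used. Binding constraints: lysine and calcium.
That vertex is x2 = 0.4459, x4 = 1.41.
Total cost: 0.53·0.4459 + 0.24·1.41 = 0.57473.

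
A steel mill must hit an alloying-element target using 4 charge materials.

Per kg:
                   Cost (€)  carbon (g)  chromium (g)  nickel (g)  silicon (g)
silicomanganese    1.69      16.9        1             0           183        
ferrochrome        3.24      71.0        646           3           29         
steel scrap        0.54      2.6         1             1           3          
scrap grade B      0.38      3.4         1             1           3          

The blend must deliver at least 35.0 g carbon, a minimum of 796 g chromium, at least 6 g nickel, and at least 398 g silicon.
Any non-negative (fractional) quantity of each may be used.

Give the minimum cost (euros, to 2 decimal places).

€8.14

Let x1 = kg of silicomanganese, x2 = kg of ferrochrome, x3 = kg of steel scrap, x4 = kg of scrap grade B.
Minimise 1.69x1 + 3.24x2 + 0.54x3 + 0.38x4 subject to:
  16.9x1 + 71x2 + 2.6x3 + 3.4x4 ≥ 35   (carbon)
  1x1 + 646x2 + 1x3 + 1x4 ≥ 796   (chromium)
  3x2 + 1x3 + 1x4 ≥ 6   (nickel)
  183x1 + 29x2 + 3x3 + 3x4 ≥ 398   (silicon)
  x1, x2, x3, x4 ≥ 0.
The minimum-cost mix takes nothing from steel scrap — only silicomanganese, ferrochrome, scrap grade B. The chromium, nickel, silicon requirements are met with equality.
Optimal quantities: silicomanganese = 1.943 kg, ferrochrome = 1.226 kg, scrap grade B = 2.323 kg.
Total cost: 1.69·1.943 + 3.24·1.226 + 0.38·2.323 = 8.1387.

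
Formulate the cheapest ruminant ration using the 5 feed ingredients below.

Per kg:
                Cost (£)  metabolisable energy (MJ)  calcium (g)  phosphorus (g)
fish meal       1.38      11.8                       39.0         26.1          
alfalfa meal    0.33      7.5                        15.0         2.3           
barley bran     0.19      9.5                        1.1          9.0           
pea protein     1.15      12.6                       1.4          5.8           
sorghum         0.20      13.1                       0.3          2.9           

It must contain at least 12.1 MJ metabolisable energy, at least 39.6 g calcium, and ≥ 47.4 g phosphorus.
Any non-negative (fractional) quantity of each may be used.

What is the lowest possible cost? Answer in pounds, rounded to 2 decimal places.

Let x1 = kg of fish meal, x2 = kg of alfalfa meal, x3 = kg of barley bran, x4 = kg of pea protein, x5 = kg of sorghum.
Minimize 1.38x1 + 0.33x2 + 0.19x3 + 1.15x4 + 0.2x5 with:
  11.8x1 + 7.5x2 + 9.5x3 + 12.6x4 + 13.1x5 ≥ 12.1   (metabolisable energy)
  39x1 + 15x2 + 1.1x3 + 1.4x4 + 0.3x5 ≥ 39.6   (calcium)
  26.1x1 + 2.3x2 + 9x3 + 5.8x4 + 2.9x5 ≥ 47.4   (phosphorus)
  x1, x2, x3, x4, x5 ≥ 0.
At the optimum only alfalfa meal, barley bran are positive (fish meal, pea protein, sorghum = 0). The calcium and phosphorus requirements are met with equality.
That vertex is x2 = 2.297, x3 = 4.68.
Hence cost = 0.33·2.297 + 0.19·4.68 = £1.6472.

£1.65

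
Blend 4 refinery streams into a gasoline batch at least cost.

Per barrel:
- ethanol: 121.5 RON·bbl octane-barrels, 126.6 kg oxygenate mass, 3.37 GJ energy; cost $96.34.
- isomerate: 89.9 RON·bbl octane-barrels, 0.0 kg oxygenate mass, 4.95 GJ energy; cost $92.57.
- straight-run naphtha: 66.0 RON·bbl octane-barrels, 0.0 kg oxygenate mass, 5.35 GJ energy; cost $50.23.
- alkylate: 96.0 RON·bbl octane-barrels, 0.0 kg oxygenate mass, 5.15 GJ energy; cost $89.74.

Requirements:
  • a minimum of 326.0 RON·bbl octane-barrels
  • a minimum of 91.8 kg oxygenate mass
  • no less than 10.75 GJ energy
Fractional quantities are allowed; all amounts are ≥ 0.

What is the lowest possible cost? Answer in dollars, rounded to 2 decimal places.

$250.91

Treat it as an LP. Let x1 = barrels of ethanol, x2 = barrels of isomerate, x3 = barrels of straight-run naphtha, x4 = barrels of alkylate.
min 96.34x1 + 92.57x2 + 50.23x3 + 89.74x4 subject to:
  121.5x1 + 89.9x2 + 66x3 + 96x4 ≥ 326   (octane-barrels)
  126.6x1 ≥ 91.8   (oxygenate mass)
  3.37x1 + 4.95x2 + 5.35x3 + 5.15x4 ≥ 10.75   (energy)
  x1, x2, x3, x4 ≥ 0.
The optimal basis is {ethanol, straight-run naphtha}; isomerate, alkylate drop out. There the octane-barrels and oxygenate mass constraints are tight.
That vertex is x1 = 0.72512, x3 = 3.6045.
Objective = 96.34·0.72512 + 50.23·3.6045 = 250.9121.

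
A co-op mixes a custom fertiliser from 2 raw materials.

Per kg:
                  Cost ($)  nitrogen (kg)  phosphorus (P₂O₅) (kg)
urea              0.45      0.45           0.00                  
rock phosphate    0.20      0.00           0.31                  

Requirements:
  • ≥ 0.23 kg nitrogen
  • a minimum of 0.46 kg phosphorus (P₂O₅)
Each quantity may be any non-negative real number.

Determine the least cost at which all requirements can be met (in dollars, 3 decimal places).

$0.527

Let x1 = kg of urea, x2 = kg of rock phosphate.
min 0.45x1 + 0.2x2 with:
  0.45x1 ≥ 0.23   (nitrogen)
  0.31x2 ≥ 0.46   (phosphorus (P₂O₅))
  x1, x2 ≥ 0.
Both inputs are positive at the optimum. There the nitrogen and phosphorus (P₂O₅) constraints are tight.
Optimal quantities: urea = 0.5111 kg, rock phosphate = 1.484 kg.
Cost = 0.45·0.5111 + 0.2·1.484 = 0.52680.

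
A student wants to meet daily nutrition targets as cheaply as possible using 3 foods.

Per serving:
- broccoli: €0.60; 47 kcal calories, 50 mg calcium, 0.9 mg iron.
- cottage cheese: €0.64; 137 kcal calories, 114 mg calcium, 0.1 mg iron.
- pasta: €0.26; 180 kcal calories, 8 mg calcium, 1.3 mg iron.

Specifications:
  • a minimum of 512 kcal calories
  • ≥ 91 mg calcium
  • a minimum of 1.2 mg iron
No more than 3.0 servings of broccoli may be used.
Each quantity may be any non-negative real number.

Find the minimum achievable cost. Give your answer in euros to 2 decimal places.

€1.02

This is a linear program. Let x1 = servings of broccoli, x2 = servings of cottage cheese, x3 = servings of pasta.
Minimise 0.6x1 + 0.64x2 + 0.26x3 s.t.:
  47x1 + 137x2 + 180x3 ≥ 512   (calories)
  50x1 + 114x2 + 8x3 ≥ 91   (calcium)
  0.9x1 + 0.1x2 + 1.3x3 ≥ 1.2   (iron)
  x1 ≤ 3
  x1, x2, x3 ≥ 0.
The optimal basis is {cottage cheese, pasta}; broccoli drops out. The calories and calcium requirements are met with equality.
Optimal quantities: cottage cheese = 0.6324 servings, pasta = 2.363 servings.
Total cost: 0.64·0.6324 + 0.26·2.363 = 1.0191.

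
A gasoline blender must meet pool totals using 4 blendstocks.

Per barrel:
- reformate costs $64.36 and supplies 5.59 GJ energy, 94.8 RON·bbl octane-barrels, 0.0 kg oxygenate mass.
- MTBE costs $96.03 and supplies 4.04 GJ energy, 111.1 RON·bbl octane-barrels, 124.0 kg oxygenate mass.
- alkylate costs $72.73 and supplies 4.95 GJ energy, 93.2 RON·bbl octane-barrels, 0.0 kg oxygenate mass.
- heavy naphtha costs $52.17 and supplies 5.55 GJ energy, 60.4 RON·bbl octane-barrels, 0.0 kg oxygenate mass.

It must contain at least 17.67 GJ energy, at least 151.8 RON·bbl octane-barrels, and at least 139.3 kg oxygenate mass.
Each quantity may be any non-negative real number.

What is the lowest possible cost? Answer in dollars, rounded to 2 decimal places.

Set it up as a linear program. Let x1 = barrels of reformate, x2 = barrels of MTBE, x3 = barrels of alkylate, x4 = barrels of heavy naphtha.
min 64.36x1 + 96.03x2 + 72.73x3 + 52.17x4 with:
  5.59x1 + 4.04x2 + 4.95x3 + 5.55x4 ≥ 17.67   (energy)
  94.8x1 + 111.1x2 + 93.2x3 + 60.4x4 ≥ 151.8   (octane-barrels)
  124x2 ≥ 139.3   (oxygenate mass)
  x1, x2, x3, x4 ≥ 0.
The minimum-cost mix takes nothing from reformate, alkylate — only MTBE, heavy naphtha. There the energy and oxygenate mass constraints are tight.
Optimal quantities: MTBE = 1.12339 barrels, heavy naphtha = 2.36604 barrels.
Total cost: 96.03·1.12339 + 52.17·2.36604 = 231.3154.

$231.32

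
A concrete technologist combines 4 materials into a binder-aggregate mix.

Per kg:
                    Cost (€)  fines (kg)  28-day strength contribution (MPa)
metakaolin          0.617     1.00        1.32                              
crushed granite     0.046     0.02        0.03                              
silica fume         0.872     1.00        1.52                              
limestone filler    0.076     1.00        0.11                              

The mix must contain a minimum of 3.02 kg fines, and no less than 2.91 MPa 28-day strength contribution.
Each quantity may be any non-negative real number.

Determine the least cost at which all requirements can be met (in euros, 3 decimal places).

€1.382

This is a linear program. Let x1 = kg of metakaolin, x2 = kg of crushed granite, x3 = kg of silica fume, x4 = kg of limestone filler.
Minimise 0.617x1 + 0.046x2 + 0.872x3 + 0.076x4 with:
  1x1 + 0.02x2 + 1x3 + 1x4 ≥ 3.02   (fines)
  1.32x1 + 0.03x2 + 1.52x3 + 0.11x4 ≥ 2.91   (28-day strength contribution)
  x1, x2, x3, x4 ≥ 0.
The minimum-cost mix takes nothing from crushed granite, silica fume — only metakaolin, limestone filler. The fines and 28-day strength contribution requirements are met with equality.
That vertex is x1 = 2.13, x4 = 0.8896.
Total cost: 0.617·2.13 + 0.076·0.8896 = 1.38182.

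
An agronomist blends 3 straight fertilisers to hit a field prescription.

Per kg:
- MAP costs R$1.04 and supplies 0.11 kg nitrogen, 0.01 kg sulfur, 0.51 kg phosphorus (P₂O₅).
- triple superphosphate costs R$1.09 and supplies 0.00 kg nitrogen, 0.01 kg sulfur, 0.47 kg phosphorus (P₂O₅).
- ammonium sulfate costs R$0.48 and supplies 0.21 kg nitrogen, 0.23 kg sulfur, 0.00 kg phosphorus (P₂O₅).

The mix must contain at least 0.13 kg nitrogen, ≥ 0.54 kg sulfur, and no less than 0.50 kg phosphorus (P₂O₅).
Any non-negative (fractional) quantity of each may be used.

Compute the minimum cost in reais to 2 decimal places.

This is a linear program. Let x1 = kg of MAP, x2 = kg of triple superphosphate, x3 = kg of ammonium sulfate.
Minimise 1.04x1 + 1.09x2 + 0.48x3 subject to:
  0.11x1 + 0.21x3 ≥ 0.13   (nitrogen)
  0.01x1 + 0.01x2 + 0.23x3 ≥ 0.54   (sulfur)
  0.51x1 + 0.47x2 ≥ 0.5   (phosphorus (P₂O₅))
  x1, x2, x3 ≥ 0.
The optimal basis is {MAP, ammonium sulfate}; triple superphosphate drops out. The sulfur and phosphorus (P₂O₅) requirements are met with equality.
Solving gives x1 = 0.9804, x3 = 2.305.
Hence cost = 1.04·0.9804 + 0.48·2.305 = R$2.1260.

R$2.13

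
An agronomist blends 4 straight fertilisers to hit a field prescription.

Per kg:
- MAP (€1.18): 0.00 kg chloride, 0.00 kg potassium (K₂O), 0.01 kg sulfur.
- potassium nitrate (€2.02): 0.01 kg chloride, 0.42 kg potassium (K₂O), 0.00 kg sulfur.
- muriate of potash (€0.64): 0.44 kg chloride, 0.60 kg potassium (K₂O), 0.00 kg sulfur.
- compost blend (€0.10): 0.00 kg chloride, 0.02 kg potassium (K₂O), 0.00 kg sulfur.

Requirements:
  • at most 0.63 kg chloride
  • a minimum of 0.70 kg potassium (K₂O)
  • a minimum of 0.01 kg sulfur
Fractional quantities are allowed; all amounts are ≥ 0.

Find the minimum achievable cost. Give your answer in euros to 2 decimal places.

This is a linear program. Let x1 = kg of MAP, x2 = kg of potassium nitrate, x3 = kg of muriate of potash, x4 = kg of compost blend.
min 1.18x1 + 2.02x2 + 0.64x3 + 0.1x4 subject to:
  0.01x2 + 0.44x3 ≤ 0.63   (chloride)
  0.42x2 + 0.6x3 + 0.02x4 ≥ 0.7   (potassium (K₂O))
  0.01x1 ≥ 0.01   (sulfur)
  x1, x2, x3, x4 ≥ 0.
At the optimum only MAP, muriate of potash are positive (potassium nitrate, compost blend = 0). Binding constraints: potassium (K₂O) and sulfur.
Solving gives x1 = 1, x3 = 1.167.
Hence cost = 1.18·1 + 0.64·1.167 = €1.9269.

€1.93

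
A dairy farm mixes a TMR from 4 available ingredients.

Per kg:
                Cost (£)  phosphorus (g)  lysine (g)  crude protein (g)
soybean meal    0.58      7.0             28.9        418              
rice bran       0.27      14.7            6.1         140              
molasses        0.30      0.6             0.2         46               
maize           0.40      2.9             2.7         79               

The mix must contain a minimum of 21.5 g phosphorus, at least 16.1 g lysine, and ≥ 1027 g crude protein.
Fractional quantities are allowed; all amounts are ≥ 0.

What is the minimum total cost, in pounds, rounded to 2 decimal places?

£1.45

Let x1 = kg of soybean meal, x2 = kg of rice bran, x3 = kg of molasses, x4 = kg of maize.
Minimize 0.58x1 + 0.27x2 + 0.3x3 + 0.4x4 s.t.:
  7x1 + 14.7x2 + 0.6x3 + 2.9x4 ≥ 21.5   (phosphorus)
  28.9x1 + 6.1x2 + 0.2x3 + 2.7x4 ≥ 16.1   (lysine)
  418x1 + 140x2 + 46x3 + 79x4 ≥ 1027   (crude protein)
  x1, x2, x3, x4 ≥ 0.
The optimal basis is {soybean meal, rice bran}; molasses, maize drop out. Binding constraints: phosphorus and crude protein.
So soybean meal = 2.34 kg, rice bran = 0.3481 kg.
Cost = 0.58·2.34 + 0.27·0.3481 = 1.4512.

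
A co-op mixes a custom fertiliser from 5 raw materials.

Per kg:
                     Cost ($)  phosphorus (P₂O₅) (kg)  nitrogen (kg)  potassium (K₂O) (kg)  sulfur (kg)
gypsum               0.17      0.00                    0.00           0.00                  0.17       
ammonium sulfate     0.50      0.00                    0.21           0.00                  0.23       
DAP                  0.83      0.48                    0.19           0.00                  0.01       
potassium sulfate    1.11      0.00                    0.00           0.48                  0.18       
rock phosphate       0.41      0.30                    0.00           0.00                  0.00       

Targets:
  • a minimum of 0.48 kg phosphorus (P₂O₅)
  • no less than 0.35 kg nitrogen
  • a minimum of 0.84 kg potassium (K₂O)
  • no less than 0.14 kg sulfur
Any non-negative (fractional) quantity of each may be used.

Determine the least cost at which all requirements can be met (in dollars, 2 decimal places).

$3.15

This is a linear program. Let x1 = kg of gypsum, x2 = kg of ammonium sulfate, x3 = kg of DAP, x4 = kg of potassium sulfate, x5 = kg of rock phosphate.
Minimize 0.17x1 + 0.5x2 + 0.83x3 + 1.11x4 + 0.41x5 s.t.:
  0.48x3 + 0.3x5 ≥ 0.48   (phosphorus (P₂O₅))
  0.21x2 + 0.19x3 ≥ 0.35   (nitrogen)
  0.48x4 ≥ 0.84   (potassium (K₂O))
  0.17x1 + 0.23x2 + 0.01x3 + 0.18x4 ≥ 0.14   (sulfur)
  x1, x2, x3, x4, x5 ≥ 0.
The minimum-cost mix takes nothing from gypsum, rock phosphate — only ammonium sulfate, DAP, potassium sulfate. There the phosphorus (P₂O₅), nitrogen, potassium (K₂O) constraints are tight.
So ammonium sulfate = 0.7619 kg, DAP = 1 kg, potassium sulfate = 1.75 kg.
Objective = 0.5·0.7619 + 0.83·1 + 1.11·1.75 = 3.1535.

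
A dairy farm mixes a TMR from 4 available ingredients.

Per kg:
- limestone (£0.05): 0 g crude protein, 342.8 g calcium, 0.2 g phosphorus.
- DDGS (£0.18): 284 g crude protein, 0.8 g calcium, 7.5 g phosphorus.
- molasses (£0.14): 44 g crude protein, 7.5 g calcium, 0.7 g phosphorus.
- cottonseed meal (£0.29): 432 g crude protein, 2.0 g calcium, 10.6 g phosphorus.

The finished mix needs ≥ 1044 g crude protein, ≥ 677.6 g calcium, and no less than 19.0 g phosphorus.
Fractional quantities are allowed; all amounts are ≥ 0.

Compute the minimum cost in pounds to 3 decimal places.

Treat it as an LP. Let x1 = kg of limestone, x2 = kg of DDGS, x3 = kg of molasses, x4 = kg of cottonseed meal.
Minimise 0.05x1 + 0.18x2 + 0.14x3 + 0.29x4 s.t.:
  284x2 + 44x3 + 432x4 ≥ 1044   (crude protein)
  342.8x1 + 0.8x2 + 7.5x3 + 2x4 ≥ 677.6   (calcium)
  0.2x1 + 7.5x2 + 0.7x3 + 10.6x4 ≥ 19   (phosphorus)
  x1, x2, x3, x4 ≥ 0.
The cheapest feasible vertex uses only limestone, DDGS; molasses, cottonseed meal are not used. There the crude protein and calcium constraints are tight.
Solving gives x1 = 1.968, x2 = 3.676.
Total cost: 0.05·1.968 + 0.18·3.676 = 0.76008.

£0.760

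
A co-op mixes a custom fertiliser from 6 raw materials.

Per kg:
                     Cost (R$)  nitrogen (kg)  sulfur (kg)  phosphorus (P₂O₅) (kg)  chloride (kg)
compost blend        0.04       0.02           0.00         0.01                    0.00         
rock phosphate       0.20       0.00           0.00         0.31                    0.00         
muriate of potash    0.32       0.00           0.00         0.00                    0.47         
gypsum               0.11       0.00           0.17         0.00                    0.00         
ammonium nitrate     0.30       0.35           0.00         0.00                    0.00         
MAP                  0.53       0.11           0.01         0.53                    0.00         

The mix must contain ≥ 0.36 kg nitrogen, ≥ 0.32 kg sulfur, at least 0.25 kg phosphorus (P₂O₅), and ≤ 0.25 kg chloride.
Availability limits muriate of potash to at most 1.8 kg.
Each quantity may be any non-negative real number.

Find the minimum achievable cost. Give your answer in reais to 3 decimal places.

Treat it as an LP. Let x1 = kg of compost blend, x2 = kg of rock phosphate, x3 = kg of muriate of potash, x4 = kg of gypsum, x5 = kg of ammonium nitrate, x6 = kg of MAP.
Minimize 0.04x1 + 0.2x2 + 0.32x3 + 0.11x4 + 0.3x5 + 0.53x6 with:
  0.02x1 + 0.35x5 + 0.11x6 ≥ 0.36   (nitrogen)
  0.17x4 + 0.01x6 ≥ 0.32   (sulfur)
  0.01x1 + 0.31x2 + 0.53x6 ≥ 0.25   (phosphorus (P₂O₅))
  0.47x3 ≤ 0.25   (chloride)
  x3 ≤ 1.8
  x1, x2, x3, x4, x5, x6 ≥ 0.
At the optimum only rock phosphate, gypsum, ammonium nitrate are positive (compost blend, muriate of potash, MAP = 0). There the nitrogen, sulfur, phosphorus (P₂O₅) constraints are tight.
So rock phosphate = 0.8065 kg, gypsum = 1.882 kg, ammonium nitrate = 1.029 kg.
Objective = 0.2·0.8065 + 0.11·1.882 + 0.3·1.029 = 0.67702.

R$0.677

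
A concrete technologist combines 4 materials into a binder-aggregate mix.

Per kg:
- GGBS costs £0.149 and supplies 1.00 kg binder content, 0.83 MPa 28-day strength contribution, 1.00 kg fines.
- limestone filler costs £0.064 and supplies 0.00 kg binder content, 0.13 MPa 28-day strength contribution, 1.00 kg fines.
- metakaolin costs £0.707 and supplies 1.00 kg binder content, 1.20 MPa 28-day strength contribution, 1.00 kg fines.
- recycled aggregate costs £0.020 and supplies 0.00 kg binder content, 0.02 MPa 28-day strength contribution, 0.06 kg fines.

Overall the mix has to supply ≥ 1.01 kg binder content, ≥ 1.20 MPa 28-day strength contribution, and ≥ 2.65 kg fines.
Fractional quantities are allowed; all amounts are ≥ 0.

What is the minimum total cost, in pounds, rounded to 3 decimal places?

Treat it as an LP. Let x1 = kg of GGBS, x2 = kg of limestone filler, x3 = kg of metakaolin, x4 = kg of recycled aggregate.
min 0.149x1 + 0.064x2 + 0.707x3 + 0.02x4 with:
  1x1 + 1x3 ≥ 1.01   (binder content)
  0.83x1 + 0.13x2 + 1.2x3 + 0.02x4 ≥ 1.2   (28-day strength contribution)
  1x1 + 1x2 + 1x3 + 0.06x4 ≥ 2.65   (fines)
  x1, x2, x3, x4 ≥ 0.
The optimal basis is {GGBS, limestone filler}; metakaolin, recycled aggregate drop out. Binding constraints: 28-day strength contribution and fines.
Solving gives x1 = 1.222, x2 = 1.428.
Hence cost = 0.149·1.222 + 0.064·1.428 = £0.27347.

£0.273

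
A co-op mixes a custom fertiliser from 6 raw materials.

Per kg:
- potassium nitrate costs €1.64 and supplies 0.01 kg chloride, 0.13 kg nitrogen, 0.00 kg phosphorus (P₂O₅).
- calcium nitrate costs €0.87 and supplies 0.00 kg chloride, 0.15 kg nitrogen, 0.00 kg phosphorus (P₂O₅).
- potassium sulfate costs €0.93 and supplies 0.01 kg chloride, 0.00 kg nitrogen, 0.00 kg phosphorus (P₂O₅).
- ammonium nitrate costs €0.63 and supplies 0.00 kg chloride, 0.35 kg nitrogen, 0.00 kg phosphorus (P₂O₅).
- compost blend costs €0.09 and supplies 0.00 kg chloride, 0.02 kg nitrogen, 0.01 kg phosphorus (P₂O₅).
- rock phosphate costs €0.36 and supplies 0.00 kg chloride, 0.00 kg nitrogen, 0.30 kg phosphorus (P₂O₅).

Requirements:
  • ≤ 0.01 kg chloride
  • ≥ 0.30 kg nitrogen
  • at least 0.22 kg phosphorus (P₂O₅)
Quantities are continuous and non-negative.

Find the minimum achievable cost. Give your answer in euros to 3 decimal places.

€0.804

Treat it as an LP. Let x1 = kg of potassium nitrate, x2 = kg of calcium nitrate, x3 = kg of potassium sulfate, x4 = kg of ammonium nitrate, x5 = kg of compost blend, x6 = kg of rock phosphate.
Minimize 1.64x1 + 0.87x2 + 0.93x3 + 0.63x4 + 0.09x5 + 0.36x6 with:
  0.01x1 + 0.01x3 ≤ 0.01   (chloride)
  0.13x1 + 0.15x2 + 0.35x4 + 0.02x5 ≥ 0.3   (nitrogen)
  0.01x5 + 0.3x6 ≥ 0.22   (phosphorus (P₂O₅))
  x1, x2, x3, x4, x5, x6 ≥ 0.
The cheapest feasible vertex uses only ammonium nitrate, rock phosphate; potassium nitrate, calcium nitrate, potassium sulfate, compost blend are not used. Binding constraints: nitrogen and phosphorus (P₂O₅).
So ammonium nitrate = 0.8571 kg, rock phosphate = 0.7333 kg.
Total cost: 0.63·0.8571 + 0.36·0.7333 = 0.80396.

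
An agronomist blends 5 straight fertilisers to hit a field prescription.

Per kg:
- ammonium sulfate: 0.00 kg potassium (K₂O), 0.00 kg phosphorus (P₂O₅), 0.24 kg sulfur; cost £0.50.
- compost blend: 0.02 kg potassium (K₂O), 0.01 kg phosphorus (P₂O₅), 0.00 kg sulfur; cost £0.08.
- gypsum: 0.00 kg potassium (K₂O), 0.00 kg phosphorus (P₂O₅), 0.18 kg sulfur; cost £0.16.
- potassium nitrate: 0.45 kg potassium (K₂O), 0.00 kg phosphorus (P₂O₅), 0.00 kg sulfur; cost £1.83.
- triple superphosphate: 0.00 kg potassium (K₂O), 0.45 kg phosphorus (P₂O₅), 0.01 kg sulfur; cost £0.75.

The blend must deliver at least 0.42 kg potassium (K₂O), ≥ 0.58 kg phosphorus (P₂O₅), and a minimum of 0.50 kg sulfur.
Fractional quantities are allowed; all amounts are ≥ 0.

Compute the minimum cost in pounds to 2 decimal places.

£2.73

Set it up as a linear program. Let x1 = kg of ammonium sulfate, x2 = kg of compost blend, x3 = kg of gypsum, x4 = kg of potassium nitrate, x5 = kg of triple superphosphate.
Minimize 0.5x1 + 0.08x2 + 0.16x3 + 1.83x4 + 0.75x5 s.t.:
  0.02x2 + 0.45x4 ≥ 0.42   (potassium (K₂O))
  0.01x2 + 0.45x5 ≥ 0.58   (phosphorus (P₂O₅))
  0.24x1 + 0.18x3 + 0.01x5 ≥ 0.5   (sulfur)
  x1, x2, x3, x4, x5 ≥ 0.
The minimum-cost mix takes nothing from ammonium sulfate, potassium nitrate — only compost blend, gypsum, triple superphosphate. The potassium (K₂O), phosphorus (P₂O₅), sulfur requirements are met with equality.
That vertex is x2 = 21, x3 = 2.732, x5 = 0.8222.
Hence cost = 0.08·21 + 0.16·2.732 + 0.75·0.8222 = £2.7338.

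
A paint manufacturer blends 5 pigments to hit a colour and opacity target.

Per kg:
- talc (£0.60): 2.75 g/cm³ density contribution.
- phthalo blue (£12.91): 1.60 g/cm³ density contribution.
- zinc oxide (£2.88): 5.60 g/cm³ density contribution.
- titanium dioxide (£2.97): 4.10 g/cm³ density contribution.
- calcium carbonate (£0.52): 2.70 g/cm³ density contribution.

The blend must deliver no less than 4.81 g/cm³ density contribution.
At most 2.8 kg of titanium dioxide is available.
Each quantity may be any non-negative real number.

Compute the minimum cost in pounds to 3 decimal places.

Let x1 = kg of talc, x2 = kg of phthalo blue, x3 = kg of zinc oxide, x4 = kg of titanium dioxide, x5 = kg of calcium carbonate.
Minimise 0.6x1 + 12.91x2 + 2.88x3 + 2.97x4 + 0.52x5 s.t.:
  2.75x1 + 1.6x2 + 5.6x3 + 4.1x4 + 2.7x5 ≥ 4.81   (density contribution)
  x4 ≤ 2.8
  x1, x2, x3, x4, x5 ≥ 0.
The optimal basis is {calcium carbonate}; talc, phthalo blue, zinc oxide, titanium dioxide drop out. The density contribution requirement is met with equality.
So calcium carbonate = 1.781 kg.
Cost = 0.52·1.781 = 0.92612.

£0.926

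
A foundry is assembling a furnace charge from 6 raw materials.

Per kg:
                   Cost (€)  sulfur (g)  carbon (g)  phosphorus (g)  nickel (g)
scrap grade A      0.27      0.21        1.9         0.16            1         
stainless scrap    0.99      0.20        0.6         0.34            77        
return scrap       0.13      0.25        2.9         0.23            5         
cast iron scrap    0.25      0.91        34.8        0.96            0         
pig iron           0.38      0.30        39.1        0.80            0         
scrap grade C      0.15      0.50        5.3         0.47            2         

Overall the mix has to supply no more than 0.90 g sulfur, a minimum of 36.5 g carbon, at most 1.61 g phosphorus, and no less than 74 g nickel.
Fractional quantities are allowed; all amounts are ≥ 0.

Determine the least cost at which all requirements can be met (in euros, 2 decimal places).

Set it up as a linear program. Let x1 = kg of scrap grade A, x2 = kg of stainless scrap, x3 = kg of return scrap, x4 = kg of cast iron scrap, x5 = kg of pig iron, x6 = kg of scrap grade C.
Minimise 0.27x1 + 0.99x2 + 0.13x3 + 0.25x4 + 0.38x5 + 0.15x6 subject to:
  0.21x1 + 0.2x2 + 0.25x3 + 0.91x4 + 0.3x5 + 0.5x6 ≤ 0.9   (sulfur)
  1.9x1 + 0.6x2 + 2.9x3 + 34.8x4 + 39.1x5 + 5.3x6 ≥ 36.5   (carbon)
  0.16x1 + 0.34x2 + 0.23x3 + 0.96x4 + 0.8x5 + 0.47x6 ≤ 1.61   (phosphorus)
  1x1 + 77x2 + 5x3 + 2x6 ≥ 74   (nickel)
  x1, x2, x3, x4, x5, x6 ≥ 0.
At the optimum only stainless scrap, cast iron scrap, pig iron are positive (scrap grade A, return scrap, scrap grade C = 0). There the sulfur, carbon, nickel constraints are tight.
Optimal quantities: stainless scrap = 0.961 kg, cast iron scrap = 0.6721 kg, pig iron = 0.3206 kg.
Objective = 0.99·0.961 + 0.25·0.6721 + 0.38·0.3206 = 1.2412.

€1.24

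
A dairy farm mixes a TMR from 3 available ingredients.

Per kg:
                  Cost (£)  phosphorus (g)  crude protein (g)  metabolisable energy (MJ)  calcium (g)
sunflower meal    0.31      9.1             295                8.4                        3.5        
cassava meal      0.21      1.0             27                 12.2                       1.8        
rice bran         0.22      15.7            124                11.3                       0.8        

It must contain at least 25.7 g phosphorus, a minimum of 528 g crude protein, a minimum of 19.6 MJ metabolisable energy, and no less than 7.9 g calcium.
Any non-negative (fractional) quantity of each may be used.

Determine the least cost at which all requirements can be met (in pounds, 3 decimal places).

£0.756

Treat it as an LP. Let x1 = kg of sunflower meal, x2 = kg of cassava meal, x3 = kg of rice bran.
Minimize 0.31x1 + 0.21x2 + 0.22x3 with:
  9.1x1 + 1x2 + 15.7x3 ≥ 25.7   (phosphorus)
  295x1 + 27x2 + 124x3 ≥ 528   (crude protein)
  8.4x1 + 12.2x2 + 11.3x3 ≥ 19.6   (metabolisable energy)
  3.5x1 + 1.8x2 + 0.8x3 ≥ 7.9   (calcium)
  x1, x2, x3 ≥ 0.
The minimum-cost mix takes nothing from cassava meal — only sunflower meal, rice bran. Binding constraints: phosphorus and calcium.
Optimal quantities: sunflower meal = 2.171 kg, rice bran = 0.3789 kg.
Objective = 0.31·2.171 + 0.22·0.3789 = 0.75637.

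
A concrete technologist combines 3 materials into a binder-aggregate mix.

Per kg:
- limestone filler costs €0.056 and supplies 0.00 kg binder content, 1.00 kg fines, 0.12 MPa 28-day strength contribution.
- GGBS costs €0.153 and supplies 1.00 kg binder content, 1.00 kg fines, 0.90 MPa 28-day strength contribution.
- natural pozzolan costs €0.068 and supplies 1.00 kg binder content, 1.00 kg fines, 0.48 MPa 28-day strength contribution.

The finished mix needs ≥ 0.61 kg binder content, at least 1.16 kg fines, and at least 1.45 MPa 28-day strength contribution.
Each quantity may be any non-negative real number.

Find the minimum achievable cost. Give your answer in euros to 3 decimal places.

€0.205

Let x1 = kg of limestone filler, x2 = kg of GGBS, x3 = kg of natural pozzolan.
min 0.056x1 + 0.153x2 + 0.068x3 subject to:
  1x2 + 1x3 ≥ 0.61   (binder content)
  1x1 + 1x2 + 1x3 ≥ 1.16   (fines)
  0.12x1 + 0.9x2 + 0.48x3 ≥ 1.45   (28-day strength contribution)
  x1, x2, x3 ≥ 0.
The cheapest feasible vertex uses only natural pozzolan; limestone filler, GGBS are not used. The 28-day strength contribution requirement is met with equality.
Solving gives x3 = 3.021.
Total cost: 0.068·3.021 = 0.20543.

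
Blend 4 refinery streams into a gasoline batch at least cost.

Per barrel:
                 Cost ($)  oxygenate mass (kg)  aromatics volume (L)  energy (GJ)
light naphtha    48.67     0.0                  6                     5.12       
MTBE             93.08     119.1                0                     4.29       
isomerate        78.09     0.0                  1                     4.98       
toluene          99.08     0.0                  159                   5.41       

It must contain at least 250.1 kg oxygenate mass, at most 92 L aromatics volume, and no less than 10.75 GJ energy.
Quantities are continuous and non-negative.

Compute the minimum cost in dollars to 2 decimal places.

Let x1 = barrels of light naphtha, x2 = barrels of MTBE, x3 = barrels of isomerate, x4 = barrels of toluene.
min 48.67x1 + 93.08x2 + 78.09x3 + 99.08x4 subject to:
  119.1x2 ≥ 250.1   (oxygenate mass)
  6x1 + 1x3 + 159x4 ≤ 92   (aromatics volume)
  5.12x1 + 4.29x2 + 4.98x3 + 5.41x4 ≥ 10.75   (energy)
  x1, x2, x3, x4 ≥ 0.
The optimal basis is {light naphtha, MTBE}; isomerate, toluene drop out. Binding constraints: oxygenate mass and energy.
So light naphtha = 0.34011 barrels, MTBE = 2.0999 barrels.
Cost = 48.67·0.34011 + 93.08·2.0999 = 212.0118.

$212.01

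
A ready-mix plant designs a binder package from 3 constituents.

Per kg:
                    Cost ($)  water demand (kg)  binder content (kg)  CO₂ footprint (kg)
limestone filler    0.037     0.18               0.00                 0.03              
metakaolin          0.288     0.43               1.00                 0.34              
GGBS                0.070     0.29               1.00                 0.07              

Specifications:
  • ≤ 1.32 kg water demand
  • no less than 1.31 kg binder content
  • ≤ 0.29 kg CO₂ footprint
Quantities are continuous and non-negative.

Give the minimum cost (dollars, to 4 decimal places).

$0.0917

Treat it as an LP. Let x1 = kg of limestone filler, x2 = kg of metakaolin, x3 = kg of GGBS.
min 0.037x1 + 0.288x2 + 0.07x3 with:
  0.18x1 + 0.43x2 + 0.29x3 ≤ 1.32   (water demand)
  1x2 + 1x3 ≥ 1.31   (binder content)
  0.03x1 + 0.34x2 + 0.07x3 ≤ 0.29   (CO₂ footprint)
  x1, x2, x3 ≥ 0.
The optimal basis is {GGBS}; limestone filler, metakaolin drop out. The binder content requirement is met with equality.
So GGBS = 1.31 kg.
Hence cost = 0.07·1.31 = $0.091700.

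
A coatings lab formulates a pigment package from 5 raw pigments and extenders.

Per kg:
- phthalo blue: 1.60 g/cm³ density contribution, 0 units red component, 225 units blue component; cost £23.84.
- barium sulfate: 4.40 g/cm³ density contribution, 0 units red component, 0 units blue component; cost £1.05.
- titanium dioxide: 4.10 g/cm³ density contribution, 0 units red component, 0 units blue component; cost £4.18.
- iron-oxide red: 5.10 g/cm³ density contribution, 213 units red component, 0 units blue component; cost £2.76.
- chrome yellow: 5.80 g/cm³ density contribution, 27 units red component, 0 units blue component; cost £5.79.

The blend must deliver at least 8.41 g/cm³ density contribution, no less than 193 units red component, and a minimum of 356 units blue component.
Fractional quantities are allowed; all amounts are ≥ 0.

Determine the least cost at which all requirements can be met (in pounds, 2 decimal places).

£40.52

Set it up as a linear program. Let x1 = kg of phthalo blue, x2 = kg of barium sulfate, x3 = kg of titanium dioxide, x4 = kg of iron-oxide red, x5 = kg of chrome yellow.
Minimize 23.84x1 + 1.05x2 + 4.18x3 + 2.76x4 + 5.79x5 with:
  1.6x1 + 4.4x2 + 4.1x3 + 5.1x4 + 5.8x5 ≥ 8.41   (density contribution)
  213x4 + 27x5 ≥ 193   (red component)
  225x1 ≥ 356   (blue component)
  x1, x2, x3, x4, x5 ≥ 0.
The cheapest feasible vertex uses only phthalo blue, barium sulfate, iron-oxide red; titanium dioxide, chrome yellow are not used. There the density contribution, red component, blue component constraints are tight.
Solving gives x1 = 1.582, x2 = 0.2858, x4 = 0.9061.
Objective = 23.84·1.582 + 1.05·0.2858 + 2.76·0.9061 = 40.5158.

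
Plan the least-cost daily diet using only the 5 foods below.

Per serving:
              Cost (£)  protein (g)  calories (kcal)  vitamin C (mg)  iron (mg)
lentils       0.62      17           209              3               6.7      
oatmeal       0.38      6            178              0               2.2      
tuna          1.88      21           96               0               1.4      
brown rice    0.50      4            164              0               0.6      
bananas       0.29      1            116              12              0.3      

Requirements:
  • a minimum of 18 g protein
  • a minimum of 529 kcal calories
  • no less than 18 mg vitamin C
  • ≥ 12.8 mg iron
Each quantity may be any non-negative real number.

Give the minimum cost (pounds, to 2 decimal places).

£1.49

Let x1 = servings of lentils, x2 = servings of oatmeal, x3 = servings of tuna, x4 = servings of brown rice, x5 = servings of bananas.
min 0.62x1 + 0.38x2 + 1.88x3 + 0.5x4 + 0.29x5 subject to:
  17x1 + 6x2 + 21x3 + 4x4 + 1x5 ≥ 18   (protein)
  209x1 + 178x2 + 96x3 + 164x4 + 116x5 ≥ 529   (calories)
  3x1 + 12x5 ≥ 18   (vitamin C)
  6.7x1 + 2.2x2 + 1.4x3 + 0.6x4 + 0.3x5 ≥ 12.8   (iron)
  x1, x2, x3, x4, x5 ≥ 0.
The minimum-cost mix takes nothing from tuna, brown rice — only lentils, oatmeal, bananas. There the calories, vitamin C, iron constraints are tight.
That vertex is x1 = 1.81, x2 = 0.1645, x5 = 1.048.
Hence cost = 0.62·1.81 + 0.38·0.1645 + 0.29·1.048 = £1.4886.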